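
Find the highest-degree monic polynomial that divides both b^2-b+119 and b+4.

1

Euclidean algorithm in ℚ[b]:
  b^2-b+119 = (b-5)(b+4) + (139)
  b+4 = ((1/139)b+4/139)(139) + (0)
The last nonzero remainder is the constant 139, so the polynomials are coprime and gcd = 1.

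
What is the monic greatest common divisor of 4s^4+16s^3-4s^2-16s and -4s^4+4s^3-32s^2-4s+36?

s^2-1

Euclidean algorithm in ℚ[s]:
  4s^4+16s^3-4s^2-16s = (-1)(-4s^4+4s^3-32s^2-4s+36) + (20s^3-36s^2-20s+36)
  -4s^4+4s^3-32s^2-4s+36 = (-(1/5)s-4/25)(20s^3-36s^2-20s+36) + (-(1044/25)s^2+1044/25)
  20s^3-36s^2-20s+36 = (-(125/261)s+25/29)(-(1044/25)s^2+1044/25) + (0)
Last nonzero remainder: -(1044/25)s^2+1044/25. Dividing through by -1044/25 gives the monic gcd s^2-1.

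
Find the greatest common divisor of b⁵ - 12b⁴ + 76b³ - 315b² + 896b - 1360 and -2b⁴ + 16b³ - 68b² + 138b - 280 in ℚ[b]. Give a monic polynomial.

b² - 7b + 20

By polynomial division,
  b⁵ - 12b⁴ + 76b³ - 315b² + 896b - 1360 = (-(1/2)b + 2)(-2b⁴ + 16b³ - 68b² + 138b - 280) + (10b³ - 110b² + 480b - 800)
  -2b⁴ + 16b³ - 68b² + 138b - 280 = (-(1/5)b - 3/5)(10b³ - 110b² + 480b - 800) + (-38b² + 266b - 760)
  10b³ - 110b² + 480b - 800 = (-(5/19)b + 20/19)(-38b² + 266b - 760) + (0)
Last nonzero remainder: -38b² + 266b - 760. Dividing through by -38 gives the monic gcd b² - 7b + 20.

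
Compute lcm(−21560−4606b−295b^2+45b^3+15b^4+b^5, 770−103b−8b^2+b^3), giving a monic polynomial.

237160+29106b−1361b^2−790b^3−120b^4+4b^5+b^6

Apply the Euclidean algorithm:
  b^5+15b^4+45b^3−295b^2−4606b−21560 = (b^2+23b+332)(b^3−8b^2−103b+770) + (3960b^2+11880b−277200)
  b^3−8b^2−103b+770 = ((1/3960)b−1/360)(3960b^2+11880b−277200) + (0)
Last nonzero remainder: 3960b^2+11880b−277200. Dividing through by 3960 gives the monic gcd b^2+3b−70.
Then lcm(f, g) = f·g / gcd(f, g); expanding and making the result monic gives the answer.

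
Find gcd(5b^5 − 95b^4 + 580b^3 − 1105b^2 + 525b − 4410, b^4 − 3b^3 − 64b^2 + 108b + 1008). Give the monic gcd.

Apply the Euclidean algorithm:
  5b^5 − 95b^4 + 580b^3 − 1105b^2 + 525b − 4410 = (5b − 80)(b^4 − 3b^3 − 64b^2 + 108b + 1008) + (660b^3 − 6765b^2 + 4125b + 76230)
  b^4 − 3b^3 − 64b^2 + 108b + 1008 = ((1/660)b + 29/2640)(660b^3 − 6765b^2 + 4125b + 76230) + ((65/16)b^2 − (845/16)b + 1365/8)
  660b^3 − 6765b^2 + 4125b + 76230 = ((2112/13)b + 5808/13)((65/16)b^2 − (845/16)b + 1365/8) + (0)
Last nonzero remainder: (65/16)b^2 − (845/16)b + 1365/8. Dividing through by 65/16 gives the monic gcd b^2 − 13b + 42.

b^2 − 13b + 42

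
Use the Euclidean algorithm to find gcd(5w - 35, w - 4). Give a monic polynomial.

Apply the Euclidean algorithm:
  5w - 35 = (5)(w - 4) + (-15)
  w - 4 = (-(1/15)w + 4/15)(-15) + (0)
The last nonzero remainder is the constant -15, so the polynomials are coprime and gcd = 1.

1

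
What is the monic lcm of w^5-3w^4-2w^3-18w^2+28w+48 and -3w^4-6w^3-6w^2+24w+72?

w^6-w^5-8w^4-22w^3-8w^2+104w+96

Repeated division with remainder:
  w^5-3w^4-2w^3-18w^2+28w+48 = (-(1/3)w+5/3)(-3w^4-6w^3-6w^2+24w+72) + (6w^3+12w-72)
  -3w^4-6w^3-6w^2+24w+72 = (-(1/2)w-1)(6w^3+12w-72) + (0)
Last nonzero remainder: 6w^3+12w-72. Dividing through by 6 gives the monic gcd w^3+2w-12.
Then lcm(f, g) = f·g / gcd(f, g); expanding and making the result monic gives the answer.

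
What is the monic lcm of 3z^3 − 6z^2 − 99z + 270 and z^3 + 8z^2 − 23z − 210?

Apply the Euclidean algorithm:
  3z^3 − 6z^2 − 99z + 270 = (3)(z^3 + 8z^2 − 23z − 210) + (−30z^2 − 30z + 900)
  z^3 + 8z^2 − 23z − 210 = (−(1/30)z − 7/30)(−30z^2 − 30z + 900) + (0)
Last nonzero remainder: −30z^2 − 30z + 900. Dividing through by −30 gives the monic gcd z^2 + z − 30.
Then lcm(f, g) = f·g / gcd(f, g); expanding and making the result monic gives the answer.

z^4 + 5z^3 − 47z^2 − 141z + 630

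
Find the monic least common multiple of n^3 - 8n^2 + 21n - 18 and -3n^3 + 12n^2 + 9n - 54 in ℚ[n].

n^4 - 6n^3 + 5n^2 + 24n - 36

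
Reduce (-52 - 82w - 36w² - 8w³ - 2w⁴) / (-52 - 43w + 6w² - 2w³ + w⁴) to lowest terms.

(-4 - 2w)/(-4 + w)

Euclidean algorithm in ℚ[w]:
  -2w⁴ - 8w³ - 36w² - 82w - 52 = (-2)(w⁴ - 2w³ + 6w² - 43w - 52) + (-12w³ - 24w² - 168w - 156)
  w⁴ - 2w³ + 6w² - 43w - 52 = (-(1/12)w + 1/3)(-12w³ - 24w² - 168w - 156) + (0)
Last nonzero remainder: -12w³ - 24w² - 168w - 156. Dividing through by -12 gives the monic gcd w³ + 2w² + 14w + 13.
Cancel w³ + 2w² + 14w + 13 from numerator and denominator to get the reduced form.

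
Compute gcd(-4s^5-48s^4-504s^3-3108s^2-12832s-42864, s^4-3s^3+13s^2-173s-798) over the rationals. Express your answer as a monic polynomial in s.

s^2+s+38

By polynomial division,
  -4s^5-48s^4-504s^3-3108s^2-12832s-42864 = (-4s-60)(s^4-3s^3+13s^2-173s-798) + (-632s^3-3020s^2-26404s-90744)
  s^4-3s^3+13s^2-173s-798 = (-(1/632)s+1229/99856)(-632s^3-3020s^2-26404s-90744) + ((209469/24964)s^2+(209469/24964)s+3979911/12482)
  -632s^3-3020s^2-26404s-90744 = (-(15777248/209469)s-19871344/69823)((209469/24964)s^2+(209469/24964)s+3979911/12482) + (0)
Last nonzero remainder: (209469/24964)s^2+(209469/24964)s+3979911/12482. Dividing through by 209469/24964 gives the monic gcd s^2+s+38.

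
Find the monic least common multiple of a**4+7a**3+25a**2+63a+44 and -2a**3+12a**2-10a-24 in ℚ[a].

Apply the Euclidean algorithm:
  a**4+7a**3+25a**2+63a+44 = (-(1/2)a-13/2)(-2a**3+12a**2-10a-24) + (98a**2-14a-112)
  -2a**3+12a**2-10a-24 = (-(1/49)a+41/343)(98a**2-14a-112) + (-(520/49)a-520/49)
  98a**2-14a-112 = (-(2401/260)a+686/65)(-(520/49)a-520/49) + (0)
Last nonzero remainder: -(520/49)a-520/49. Dividing through by -520/49 gives the monic gcd a+1.
Then lcm(f, g) = f·g / gcd(f, g); expanding and making the result monic gives the answer.

a**6-12a**4-28a**3-97a**2+448a+528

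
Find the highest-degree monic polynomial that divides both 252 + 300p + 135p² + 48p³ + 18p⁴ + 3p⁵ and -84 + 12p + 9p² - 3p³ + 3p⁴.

14 + 5p + p² + p³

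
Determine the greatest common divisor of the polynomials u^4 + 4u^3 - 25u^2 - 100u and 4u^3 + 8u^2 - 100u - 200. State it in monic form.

By polynomial division,
  u^4 + 4u^3 - 25u^2 - 100u = ((1/4)u + 1/2)(4u^3 + 8u^2 - 100u - 200) + (-4u^2 + 100)
  4u^3 + 8u^2 - 100u - 200 = (-u - 2)(-4u^2 + 100) + (0)
Last nonzero remainder: -4u^2 + 100. Dividing through by -4 gives the monic gcd u^2 - 25.

u^2 - 25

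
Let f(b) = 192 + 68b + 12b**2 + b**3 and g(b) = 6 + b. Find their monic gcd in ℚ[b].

6 + b

By polynomial division,
  b**3 + 12b**2 + 68b + 192 = (b**2 + 6b + 32)(b + 6) + (0)
The last nonzero remainder b + 6 is already monic.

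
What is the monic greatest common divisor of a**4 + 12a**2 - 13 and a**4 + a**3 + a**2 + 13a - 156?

a**2 + 13

Repeated division with remainder:
  a**4 + 12a**2 - 13 = (a**4 + a**3 + a**2 + 13a - 156) + (-a**3 + 11a**2 - 13a + 143)
  a**4 + a**3 + a**2 + 13a - 156 = (-a - 12)(-a**3 + 11a**2 - 13a + 143) + (120a**2 + 1560)
  -a**3 + 11a**2 - 13a + 143 = (-(1/120)a + 11/120)(120a**2 + 1560) + (0)
Last nonzero remainder: 120a**2 + 1560. Dividing through by 120 gives the monic gcd a**2 + 13.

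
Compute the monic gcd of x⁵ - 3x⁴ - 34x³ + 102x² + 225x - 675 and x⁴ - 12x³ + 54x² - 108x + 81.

x² - 6x + 9

By polynomial division,
  x⁵ - 3x⁴ - 34x³ + 102x² + 225x - 675 = (x + 9)(x⁴ - 12x³ + 54x² - 108x + 81) + (20x³ - 276x² + 1116x - 1404)
  x⁴ - 12x³ + 54x² - 108x + 81 = ((1/20)x + 9/100)(20x³ - 276x² + 1116x - 1404) + ((576/25)x² - (3456/25)x + 5184/25)
  20x³ - 276x² + 1116x - 1404 = ((125/144)x - 325/48)((576/25)x² - (3456/25)x + 5184/25) + (0)
Last nonzero remainder: (576/25)x² - (3456/25)x + 5184/25. Dividing through by 576/25 gives the monic gcd x² - 6x + 9.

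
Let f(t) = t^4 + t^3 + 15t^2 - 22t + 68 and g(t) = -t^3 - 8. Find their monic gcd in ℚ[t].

Euclidean algorithm in ℚ[t]:
  t^4 + t^3 + 15t^2 - 22t + 68 = (-t - 1)(-t^3 - 8) + (15t^2 - 30t + 60)
  -t^3 - 8 = (-(1/15)t - 2/15)(15t^2 - 30t + 60) + (0)
Last nonzero remainder: 15t^2 - 30t + 60. Dividing through by 15 gives the monic gcd t^2 - 2t + 4.

t^2 - 2t + 4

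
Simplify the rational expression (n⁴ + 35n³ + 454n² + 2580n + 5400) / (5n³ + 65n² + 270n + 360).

Euclidean algorithm in ℚ[n]:
  n⁴ + 35n³ + 454n² + 2580n + 5400 = ((1/5)n + 22/5)(5n³ + 65n² + 270n + 360) + (114n² + 1320n + 3816)
  5n³ + 65n² + 270n + 360 = ((5/114)n + 45/722)(114n² + 1320n + 3816) + ((7350/361)n + 44100/361)
  114n² + 1320n + 3816 = ((6859/1225)n + 38266/1225)((7350/361)n + 44100/361) + (0)
Last nonzero remainder: (7350/361)n + 44100/361. Dividing through by 7350/361 gives the monic gcd n + 6.
Cancel n + 6 from numerator and denominator to get the reduced form.

(n³ + 29n² + 280n + 900)/(5n² + 35n + 60)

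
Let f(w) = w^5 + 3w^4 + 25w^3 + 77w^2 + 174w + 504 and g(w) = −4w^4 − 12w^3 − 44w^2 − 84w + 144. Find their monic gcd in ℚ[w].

By polynomial division,
  w^5 + 3w^4 + 25w^3 + 77w^2 + 174w + 504 = (−(1/4)w)(−4w^4 − 12w^3 − 44w^2 − 84w + 144) + (14w^3 + 56w^2 + 210w + 504)
  −4w^4 − 12w^3 − 44w^2 − 84w + 144 = (−(2/7)w + 2/7)(14w^3 + 56w^2 + 210w + 504) + (0)
Last nonzero remainder: 14w^3 + 56w^2 + 210w + 504. Dividing through by 14 gives the monic gcd w^3 + 4w^2 + 15w + 36.

w^3 + 4w^2 + 15w + 36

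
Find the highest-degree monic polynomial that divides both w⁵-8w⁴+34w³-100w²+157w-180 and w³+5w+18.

By polynomial division,
  w⁵-8w⁴+34w³-100w²+157w-180 = (w²-8w+29)(w³+5w+18) + (-78w²+156w-702)
  w³+5w+18 = (-(1/78)w-1/39)(-78w²+156w-702) + (0)
Last nonzero remainder: -78w²+156w-702. Dividing through by -78 gives the monic gcd w²-2w+9.

w²-2w+9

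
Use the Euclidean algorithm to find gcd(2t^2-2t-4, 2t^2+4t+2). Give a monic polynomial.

t+1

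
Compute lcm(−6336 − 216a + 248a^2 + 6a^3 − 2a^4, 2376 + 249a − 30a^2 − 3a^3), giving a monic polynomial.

By polynomial division,
  −2a^4 + 6a^3 + 248a^2 − 216a − 6336 = ((2/3)a − 26/3)(−3a^3 − 30a^2 + 249a + 2376) + (−178a^2 + 358a + 14256)
  −3a^3 − 30a^2 + 249a + 2376 = ((3/178)a + 3207/15842)(−178a^2 + 358a + 14256) + (−(504900/7921)a − 4039200/7921)
  −178a^2 + 358a + 14256 = ((704969/252450)a − 23763/850)(−(504900/7921)a − 4039200/7921) + (0)
Last nonzero remainder: −(504900/7921)a − 4039200/7921. Dividing through by −504900/7921 gives the monic gcd a + 8.
Then lcm(f, g) = f·g / gcd(f, g); expanding and making the result monic gives the answer.

−313632 − 4356a + 15660a^2 + 157a^3 − 229a^4 − a^5 + a^6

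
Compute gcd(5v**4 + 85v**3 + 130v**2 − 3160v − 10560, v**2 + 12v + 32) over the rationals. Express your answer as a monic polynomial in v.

v**2 + 12v + 32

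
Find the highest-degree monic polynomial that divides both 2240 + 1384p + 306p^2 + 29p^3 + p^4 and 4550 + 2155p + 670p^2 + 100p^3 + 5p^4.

By polynomial division,
  p^4 + 29p^3 + 306p^2 + 1384p + 2240 = (1/5)(5p^4 + 100p^3 + 670p^2 + 2155p + 4550) + (9p^3 + 172p^2 + 953p + 1330)
  5p^4 + 100p^3 + 670p^2 + 2155p + 4550 = ((5/9)p + 40/81)(9p^3 + 172p^2 + 953p + 1330) + ((4505/81)p^2 + (76585/81)p + 315350/81)
  9p^3 + 172p^2 + 953p + 1330 = ((729/4505)p + 1539/4505)((4505/81)p^2 + (76585/81)p + 315350/81) + (0)
Last nonzero remainder: (4505/81)p^2 + (76585/81)p + 315350/81. Dividing through by 4505/81 gives the monic gcd p^2 + 17p + 70.

70 + 17p + p^2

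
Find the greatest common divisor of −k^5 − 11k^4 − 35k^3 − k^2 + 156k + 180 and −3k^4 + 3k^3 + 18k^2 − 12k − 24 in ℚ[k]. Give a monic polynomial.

k^2 − 4

Euclidean algorithm in ℚ[k]:
  −k^5 − 11k^4 − 35k^3 − k^2 + 156k + 180 = ((1/3)k + 4)(−3k^4 + 3k^3 + 18k^2 − 12k − 24) + (−53k^3 − 69k^2 + 212k + 276)
  −3k^4 + 3k^3 + 18k^2 − 12k − 24 = ((3/53)k − 366/2809)(−53k^3 − 69k^2 + 212k + 276) + (−(8400/2809)k^2 + 33600/2809)
  −53k^3 − 69k^2 + 212k + 276 = ((148877/8400)k + 64607/2800)(−(8400/2809)k^2 + 33600/2809) + (0)
Last nonzero remainder: −(8400/2809)k^2 + 33600/2809. Dividing through by −8400/2809 gives the monic gcd k^2 − 4.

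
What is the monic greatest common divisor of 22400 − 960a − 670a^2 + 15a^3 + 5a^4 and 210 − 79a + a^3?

Euclidean algorithm in ℚ[a]:
  5a^4 + 15a^3 − 670a^2 − 960a + 22400 = (5a + 15)(a^3 − 79a + 210) + (−275a^2 − 825a + 19250)
  a^3 − 79a + 210 = (−(1/275)a + 3/275)(−275a^2 − 825a + 19250) + (0)
Last nonzero remainder: −275a^2 − 825a + 19250. Dividing through by −275 gives the monic gcd a^2 + 3a − 70.

−70 + 3a + a^2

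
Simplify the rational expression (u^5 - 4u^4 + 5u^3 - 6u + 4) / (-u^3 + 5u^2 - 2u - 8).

Apply the Euclidean algorithm:
  u^5 - 4u^4 + 5u^3 - 6u + 4 = (-u^2 - u - 8)(-u^3 + 5u^2 - 2u - 8) + (30u^2 - 30u - 60)
  -u^3 + 5u^2 - 2u - 8 = (-(1/30)u + 2/15)(30u^2 - 30u - 60) + (0)
Last nonzero remainder: 30u^2 - 30u - 60. Dividing through by 30 gives the monic gcd u^2 - u - 2.
Cancel u^2 - u - 2 from numerator and denominator to get the reduced form.

(-u^3 + 3u^2 - 4u + 2)/(u - 4)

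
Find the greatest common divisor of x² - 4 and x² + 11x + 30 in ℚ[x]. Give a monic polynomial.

1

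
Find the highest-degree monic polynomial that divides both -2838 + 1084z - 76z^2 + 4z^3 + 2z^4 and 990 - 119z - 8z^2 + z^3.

11 + z

Repeated division with remainder:
  2z^4 + 4z^3 - 76z^2 + 1084z - 2838 = (2z + 20)(z^3 - 8z^2 - 119z + 990) + (322z^2 + 1484z - 22638)
  z^3 - 8z^2 - 119z + 990 = ((1/322)z - 145/3703)(322z^2 + 1484z - 22638) + ((4980/529)z + 54780/529)
  322z^2 + 1484z - 22638 = ((85169/2490)z - 181447/830)((4980/529)z + 54780/529) + (0)
Last nonzero remainder: (4980/529)z + 54780/529. Dividing through by 4980/529 gives the monic gcd z + 11.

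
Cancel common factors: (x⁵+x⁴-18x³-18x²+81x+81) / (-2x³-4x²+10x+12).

(-x³+3x²+9x-27)/(2x-4)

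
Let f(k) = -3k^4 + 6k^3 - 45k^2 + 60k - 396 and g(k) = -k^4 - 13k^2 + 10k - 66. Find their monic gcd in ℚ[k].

Euclidean algorithm in ℚ[k]:
  -3k^4 + 6k^3 - 45k^2 + 60k - 396 = (3)(-k^4 - 13k^2 + 10k - 66) + (6k^3 - 6k^2 + 30k - 198)
  -k^4 - 13k^2 + 10k - 66 = (-(1/6)k - 1/6)(6k^3 - 6k^2 + 30k - 198) + (-9k^2 - 18k - 99)
  6k^3 - 6k^2 + 30k - 198 = (-(2/3)k + 2)(-9k^2 - 18k - 99) + (0)
Last nonzero remainder: -9k^2 - 18k - 99. Dividing through by -9 gives the monic gcd k^2 + 2k + 11.

k^2 + 2k + 11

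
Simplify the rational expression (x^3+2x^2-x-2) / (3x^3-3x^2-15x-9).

(x^2+x-2)/(3x^2-6x-9)

Apply the Euclidean algorithm:
  x^3+2x^2-x-2 = (1/3)(3x^3-3x^2-15x-9) + (3x^2+4x+1)
  3x^3-3x^2-15x-9 = (x-7/3)(3x^2+4x+1) + (-(20/3)x-20/3)
  3x^2+4x+1 = (-(9/20)x-3/20)(-(20/3)x-20/3) + (0)
Last nonzero remainder: -(20/3)x-20/3. Dividing through by -20/3 gives the monic gcd x+1.
Cancel x+1 from numerator and denominator to get the reduced form.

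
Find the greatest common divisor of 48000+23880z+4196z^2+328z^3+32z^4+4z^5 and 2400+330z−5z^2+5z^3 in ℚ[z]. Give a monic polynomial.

Apply the Euclidean algorithm:
  4z^5+32z^4+328z^3+4196z^2+23880z+48000 = ((4/5)z^2+(36/5)z+20)(5z^3−5z^2+330z+2400) + (0)
Last nonzero remainder: 5z^3−5z^2+330z+2400. Dividing through by 5 gives the monic gcd z^3−z^2+66z+480.

480+66z−z^2+z^3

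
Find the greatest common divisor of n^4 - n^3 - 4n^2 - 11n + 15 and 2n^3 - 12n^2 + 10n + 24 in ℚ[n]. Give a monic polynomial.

n - 3

Euclidean algorithm in ℚ[n]:
  n^4 - n^3 - 4n^2 - 11n + 15 = ((1/2)n + 5/2)(2n^3 - 12n^2 + 10n + 24) + (21n^2 - 48n - 45)
  2n^3 - 12n^2 + 10n + 24 = ((2/21)n - 52/147)(21n^2 - 48n - 45) + (-(132/49)n + 396/49)
  21n^2 - 48n - 45 = (-(343/44)n - 245/44)(-(132/49)n + 396/49) + (0)
Last nonzero remainder: -(132/49)n + 396/49. Dividing through by -132/49 gives the monic gcd n - 3.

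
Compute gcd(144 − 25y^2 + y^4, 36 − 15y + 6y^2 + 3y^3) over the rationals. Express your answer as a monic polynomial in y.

Euclidean algorithm in ℚ[y]:
  y^4 − 25y^2 + 144 = ((1/3)y − 2/3)(3y^3 + 6y^2 − 15y + 36) + (−16y^2 − 22y + 168)
  3y^3 + 6y^2 − 15y + 36 = (−(3/16)y − 15/128)(−16y^2 − 22y + 168) + ((891/64)y + 891/16)
  −16y^2 − 22y + 168 = (−(1024/891)y + 896/297)((891/64)y + 891/16) + (0)
Last nonzero remainder: (891/64)y + 891/16. Dividing through by 891/64 gives the monic gcd y + 4.

4 + y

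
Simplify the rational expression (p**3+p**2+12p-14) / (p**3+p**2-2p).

Repeated division with remainder:
  p**3+p**2+12p-14 = (p**3+p**2-2p) + (14p-14)
  p**3+p**2-2p = ((1/14)p**2+(1/7)p)(14p-14) + (0)
Last nonzero remainder: 14p-14. Dividing through by 14 gives the monic gcd p-1.
Cancel p-1 from numerator and denominator to get the reduced form.

(p**2+2p+14)/(p**2+2p)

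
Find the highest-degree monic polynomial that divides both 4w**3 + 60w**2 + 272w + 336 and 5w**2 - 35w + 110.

Repeated division with remainder:
  4w**3 + 60w**2 + 272w + 336 = ((4/5)w + 88/5)(5w**2 - 35w + 110) + (800w - 1600)
  5w**2 - 35w + 110 = ((1/160)w - 1/32)(800w - 1600) + (60)
  800w - 1600 = ((40/3)w - 80/3)(60) + (0)
The last nonzero remainder is the constant 60, so the polynomials are coprime and gcd = 1.

1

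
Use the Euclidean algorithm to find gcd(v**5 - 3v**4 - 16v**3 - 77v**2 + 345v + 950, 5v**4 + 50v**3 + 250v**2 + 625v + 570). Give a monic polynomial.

v**3 + 7v**2 + 29v + 38

Apply the Euclidean algorithm:
  v**5 - 3v**4 - 16v**3 - 77v**2 + 345v + 950 = ((1/5)v - 13/5)(5v**4 + 50v**3 + 250v**2 + 625v + 570) + (64v**3 + 448v**2 + 1856v + 2432)
  5v**4 + 50v**3 + 250v**2 + 625v + 570 = ((5/64)v + 15/64)(64v**3 + 448v**2 + 1856v + 2432) + (0)
Last nonzero remainder: 64v**3 + 448v**2 + 1856v + 2432. Dividing through by 64 gives the monic gcd v**3 + 7v**2 + 29v + 38.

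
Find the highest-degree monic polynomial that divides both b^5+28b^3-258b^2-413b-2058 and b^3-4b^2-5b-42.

b^3-4b^2-5b-42

By polynomial division,
  b^5+28b^3-258b^2-413b-2058 = (b^2+4b+49)(b^3-4b^2-5b-42) + (0)
The last nonzero remainder b^3-4b^2-5b-42 is already monic.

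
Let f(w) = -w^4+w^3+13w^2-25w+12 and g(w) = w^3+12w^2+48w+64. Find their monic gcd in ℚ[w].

w+4

Apply the Euclidean algorithm:
  -w^4+w^3+13w^2-25w+12 = (-w+13)(w^3+12w^2+48w+64) + (-95w^2-585w-820)
  w^3+12w^2+48w+64 = (-(1/95)w-111/1805)(-95w^2-585w-820) + ((1225/361)w+4900/361)
  -95w^2-585w-820 = (-(6859/245)w-14801/245)((1225/361)w+4900/361) + (0)
Last nonzero remainder: (1225/361)w+4900/361. Dividing through by 1225/361 gives the monic gcd w+4.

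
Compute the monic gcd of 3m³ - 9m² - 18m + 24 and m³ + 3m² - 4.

m² + m - 2

Repeated division with remainder:
  3m³ - 9m² - 18m + 24 = (3)(m³ + 3m² - 4) + (-18m² - 18m + 36)
  m³ + 3m² - 4 = (-(1/18)m - 1/9)(-18m² - 18m + 36) + (0)
Last nonzero remainder: -18m² - 18m + 36. Dividing through by -18 gives the monic gcd m² + m - 2.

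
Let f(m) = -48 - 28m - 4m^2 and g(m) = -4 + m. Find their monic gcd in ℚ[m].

Euclidean algorithm in ℚ[m]:
  -4m^2 - 28m - 48 = (-4m - 44)(m - 4) + (-224)
  m - 4 = (-(1/224)m + 1/56)(-224) + (0)
The last nonzero remainder is the constant -224, so the polynomials are coprime and gcd = 1.

1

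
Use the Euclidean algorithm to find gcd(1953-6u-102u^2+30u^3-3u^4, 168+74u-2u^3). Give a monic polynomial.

Euclidean algorithm in ℚ[u]:
  -3u^4+30u^3-102u^2-6u+1953 = ((3/2)u-15)(-2u^3+74u+168) + (-213u^2+852u+4473)
  -2u^3+74u+168 = ((2/213)u+8/213)(-213u^2+852u+4473) + (0)
Last nonzero remainder: -213u^2+852u+4473. Dividing through by -213 gives the monic gcd u^2-4u-21.

-21-4u+u^2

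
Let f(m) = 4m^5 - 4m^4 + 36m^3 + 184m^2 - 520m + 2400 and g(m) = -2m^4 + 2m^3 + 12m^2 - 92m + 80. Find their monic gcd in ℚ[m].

m^3 - 6m + 40

Euclidean algorithm in ℚ[m]:
  4m^5 - 4m^4 + 36m^3 + 184m^2 - 520m + 2400 = (-2m)(-2m^4 + 2m^3 + 12m^2 - 92m + 80) + (60m^3 - 360m + 2400)
  -2m^4 + 2m^3 + 12m^2 - 92m + 80 = (-(1/30)m + 1/30)(60m^3 - 360m + 2400) + (0)
Last nonzero remainder: 60m^3 - 360m + 2400. Dividing through by 60 gives the monic gcd m^3 - 6m + 40.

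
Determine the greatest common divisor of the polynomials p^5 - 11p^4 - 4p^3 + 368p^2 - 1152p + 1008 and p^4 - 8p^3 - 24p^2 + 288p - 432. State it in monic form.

p^3 - 2p^2 - 36p + 72

Euclidean algorithm in ℚ[p]:
  p^5 - 11p^4 - 4p^3 + 368p^2 - 1152p + 1008 = (p - 3)(p^4 - 8p^3 - 24p^2 + 288p - 432) + (-4p^3 + 8p^2 + 144p - 288)
  p^4 - 8p^3 - 24p^2 + 288p - 432 = (-(1/4)p + 3/2)(-4p^3 + 8p^2 + 144p - 288) + (0)
Last nonzero remainder: -4p^3 + 8p^2 + 144p - 288. Dividing through by -4 gives the monic gcd p^3 - 2p^2 - 36p + 72.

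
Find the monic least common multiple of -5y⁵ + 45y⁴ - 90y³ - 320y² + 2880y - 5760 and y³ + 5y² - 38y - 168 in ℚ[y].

y⁶ - 2y⁵ - 45y⁴ + 190y³ - 128y² - 2880y + 8064

By polynomial division,
  -5y⁵ + 45y⁴ - 90y³ - 320y² + 2880y - 5760 = (-5y² + 70y - 630)(y³ + 5y² - 38y - 168) + (4650y² - 9300y - 111600)
  y³ + 5y² - 38y - 168 = ((1/4650)y + 7/4650)(4650y² - 9300y - 111600) + (0)
Last nonzero remainder: 4650y² - 9300y - 111600. Dividing through by 4650 gives the monic gcd y² - 2y - 24.
Then lcm(f, g) = f·g / gcd(f, g); expanding and making the result monic gives the answer.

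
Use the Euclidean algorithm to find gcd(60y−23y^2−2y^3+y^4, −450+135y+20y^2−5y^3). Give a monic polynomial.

−15+2y+y^2

Apply the Euclidean algorithm:
  y^4−2y^3−23y^2+60y = (−(1/5)y−2/5)(−5y^3+20y^2+135y−450) + (12y^2+24y−180)
  −5y^3+20y^2+135y−450 = (−(5/12)y+5/2)(12y^2+24y−180) + (0)
Last nonzero remainder: 12y^2+24y−180. Dividing through by 12 gives the monic gcd y^2+2y−15.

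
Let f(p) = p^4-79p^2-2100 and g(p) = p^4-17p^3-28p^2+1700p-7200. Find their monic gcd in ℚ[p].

p^2-100

Repeated division with remainder:
  p^4-79p^2-2100 = (p^4-17p^3-28p^2+1700p-7200) + (17p^3-51p^2-1700p+5100)
  p^4-17p^3-28p^2+1700p-7200 = ((1/17)p-14/17)(17p^3-51p^2-1700p+5100) + (30p^2-3000)
  17p^3-51p^2-1700p+5100 = ((17/30)p-17/10)(30p^2-3000) + (0)
Last nonzero remainder: 30p^2-3000. Dividing through by 30 gives the monic gcd p^2-100.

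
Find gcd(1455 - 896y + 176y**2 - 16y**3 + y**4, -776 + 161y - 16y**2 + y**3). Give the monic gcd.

97 - 8y + y**2

Repeated division with remainder:
  y**4 - 16y**3 + 176y**2 - 896y + 1455 = (y)(y**3 - 16y**2 + 161y - 776) + (15y**2 - 120y + 1455)
  y**3 - 16y**2 + 161y - 776 = ((1/15)y - 8/15)(15y**2 - 120y + 1455) + (0)
Last nonzero remainder: 15y**2 - 120y + 1455. Dividing through by 15 gives the monic gcd y**2 - 8y + 97.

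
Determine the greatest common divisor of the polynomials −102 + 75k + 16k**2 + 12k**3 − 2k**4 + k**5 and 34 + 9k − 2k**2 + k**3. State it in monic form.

Apply the Euclidean algorithm:
  k**5 − 2k**4 + 12k**3 + 16k**2 + 75k − 102 = (k**2 + 3)(k**3 − 2k**2 + 9k + 34) + (−12k**2 + 48k − 204)
  k**3 − 2k**2 + 9k + 34 = (−(1/12)k − 1/6)(−12k**2 + 48k − 204) + (0)
Last nonzero remainder: −12k**2 + 48k − 204. Dividing through by −12 gives the monic gcd k**2 − 4k + 17.

17 − 4k + k**2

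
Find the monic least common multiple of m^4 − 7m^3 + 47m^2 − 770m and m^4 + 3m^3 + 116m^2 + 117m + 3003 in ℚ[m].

Apply the Euclidean algorithm:
  m^4 − 7m^3 + 47m^2 − 770m = (m^4 + 3m^3 + 116m^2 + 117m + 3003) + (−10m^3 − 69m^2 − 887m − 3003)
  m^4 + 3m^3 + 116m^2 + 117m + 3003 = (−(1/10)m + 39/100)(−10m^3 − 69m^2 − 887m − 3003) + ((5421/100)m^2 + (16263/100)m + 417417/100)
  −10m^3 − 69m^2 − 887m − 3003 = (−(1000/5421)m − 100/139)((5421/100)m^2 + (16263/100)m + 417417/100) + (0)
Last nonzero remainder: (5421/100)m^2 + (16263/100)m + 417417/100. Dividing through by 5421/100 gives the monic gcd m^2 + 3m + 77.
Then lcm(f, g) = f·g / gcd(f, g); expanding and making the result monic gives the answer.

m^6 − 7m^5 + 86m^4 − 1043m^3 + 1833m^2 − 30030m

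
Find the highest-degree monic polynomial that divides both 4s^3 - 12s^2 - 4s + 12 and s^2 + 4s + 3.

s + 1

Repeated division with remainder:
  4s^3 - 12s^2 - 4s + 12 = (4s - 28)(s^2 + 4s + 3) + (96s + 96)
  s^2 + 4s + 3 = ((1/96)s + 1/32)(96s + 96) + (0)
Last nonzero remainder: 96s + 96. Dividing through by 96 gives the monic gcd s + 1.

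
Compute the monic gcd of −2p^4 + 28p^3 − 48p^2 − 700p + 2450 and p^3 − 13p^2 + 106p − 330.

Euclidean algorithm in ℚ[p]:
  −2p^4 + 28p^3 − 48p^2 − 700p + 2450 = (−2p + 2)(p^3 − 13p^2 + 106p − 330) + (190p^2 − 1572p + 3110)
  p^3 − 13p^2 + 106p − 330 = ((1/190)p − 449/18050)(190p^2 − 1572p + 3110) + ((456011/9025)p − 456011/1805)
  190p^2 − 1572p + 3110 = ((1714750/456011)p − 5613550/456011)((456011/9025)p − 456011/1805) + (0)
Last nonzero remainder: (456011/9025)p − 456011/1805. Dividing through by 456011/9025 gives the monic gcd p − 5.

p − 5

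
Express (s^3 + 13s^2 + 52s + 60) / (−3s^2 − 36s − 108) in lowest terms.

(−s^2 − 7s − 10)/(3s + 18)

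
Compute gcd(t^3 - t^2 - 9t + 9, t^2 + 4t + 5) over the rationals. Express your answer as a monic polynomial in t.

1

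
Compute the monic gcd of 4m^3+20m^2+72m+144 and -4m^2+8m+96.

1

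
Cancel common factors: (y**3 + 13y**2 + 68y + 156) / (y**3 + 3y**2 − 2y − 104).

Repeated division with remainder:
  y**3 + 13y**2 + 68y + 156 = (y**3 + 3y**2 − 2y − 104) + (10y**2 + 70y + 260)
  y**3 + 3y**2 − 2y − 104 = ((1/10)y − 2/5)(10y**2 + 70y + 260) + (0)
Last nonzero remainder: 10y**2 + 70y + 260. Dividing through by 10 gives the monic gcd y**2 + 7y + 26.
Cancel y**2 + 7y + 26 from numerator and denominator to get the reduced form.

(y + 6)/(y − 4)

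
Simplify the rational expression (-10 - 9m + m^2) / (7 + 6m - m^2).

By polynomial division,
  m^2 - 9m - 10 = (-1)(-m^2 + 6m + 7) + (-3m - 3)
  -m^2 + 6m + 7 = ((1/3)m - 7/3)(-3m - 3) + (0)
Last nonzero remainder: -3m - 3. Dividing through by -3 gives the monic gcd m + 1.
Cancel m + 1 from numerator and denominator to get the reduced form.

(10 - m)/(-7 + m)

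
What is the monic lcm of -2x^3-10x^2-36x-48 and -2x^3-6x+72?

x^4+2x^3+3x^2-30x-72

By polynomial division,
  -2x^3-10x^2-36x-48 = (-2x^3-6x+72) + (-10x^2-30x-120)
  -2x^3-6x+72 = ((1/5)x-3/5)(-10x^2-30x-120) + (0)
Last nonzero remainder: -10x^2-30x-120. Dividing through by -10 gives the monic gcd x^2+3x+12.
Then lcm(f, g) = f·g / gcd(f, g); expanding and making the result monic gives the answer.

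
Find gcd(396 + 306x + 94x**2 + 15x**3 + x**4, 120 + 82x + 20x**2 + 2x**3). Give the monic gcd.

3 + x

Apply the Euclidean algorithm:
  x**4 + 15x**3 + 94x**2 + 306x + 396 = ((1/2)x + 5/2)(2x**3 + 20x**2 + 82x + 120) + (3x**2 + 41x + 96)
  2x**3 + 20x**2 + 82x + 120 = ((2/3)x - 22/9)(3x**2 + 41x + 96) + ((1064/9)x + 1064/3)
  3x**2 + 41x + 96 = ((27/1064)x + 36/133)((1064/9)x + 1064/3) + (0)
Last nonzero remainder: (1064/9)x + 1064/3. Dividing through by 1064/9 gives the monic gcd x + 3.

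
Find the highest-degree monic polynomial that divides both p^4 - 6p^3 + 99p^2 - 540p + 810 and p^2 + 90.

By polynomial division,
  p^4 - 6p^3 + 99p^2 - 540p + 810 = (p^2 - 6p + 9)(p^2 + 90) + (0)
The last nonzero remainder p^2 + 90 is already monic.

p^2 + 90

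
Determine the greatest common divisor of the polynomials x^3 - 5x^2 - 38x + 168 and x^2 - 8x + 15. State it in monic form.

1

Euclidean algorithm in ℚ[x]:
  x^3 - 5x^2 - 38x + 168 = (x + 3)(x^2 - 8x + 15) + (-29x + 123)
  x^2 - 8x + 15 = (-(1/29)x + 109/841)(-29x + 123) + (-792/841)
  -29x + 123 = ((24389/792)x - 34481/264)(-792/841) + (0)
The last nonzero remainder is the constant -792/841, so the polynomials are coprime and gcd = 1.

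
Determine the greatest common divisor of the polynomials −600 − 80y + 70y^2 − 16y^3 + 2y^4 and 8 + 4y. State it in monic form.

Euclidean algorithm in ℚ[y]:
  2y^4 − 16y^3 + 70y^2 − 80y − 600 = ((1/2)y^3 − 5y^2 + (55/2)y − 75)(4y + 8) + (0)
Last nonzero remainder: 4y + 8. Dividing through by 4 gives the monic gcd y + 2.

2 + y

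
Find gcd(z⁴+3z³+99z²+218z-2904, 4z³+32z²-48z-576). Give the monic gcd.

Apply the Euclidean algorithm:
  z⁴+3z³+99z²+218z-2904 = ((1/4)z-5/4)(4z³+32z²-48z-576) + (151z²+302z-3624)
  4z³+32z²-48z-576 = ((4/151)z+24/151)(151z²+302z-3624) + (0)
Last nonzero remainder: 151z²+302z-3624. Dividing through by 151 gives the monic gcd z²+2z-24.

z²+2z-24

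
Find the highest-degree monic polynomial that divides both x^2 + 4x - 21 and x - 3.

By polynomial division,
  x^2 + 4x - 21 = (x + 7)(x - 3) + (0)
The last nonzero remainder x - 3 is already monic.

x - 3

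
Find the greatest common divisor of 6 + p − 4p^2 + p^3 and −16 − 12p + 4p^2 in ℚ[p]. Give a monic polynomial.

Repeated division with remainder:
  p^3 − 4p^2 + p + 6 = ((1/4)p − 1/4)(4p^2 − 12p − 16) + (2p + 2)
  4p^2 − 12p − 16 = (2p − 8)(2p + 2) + (0)
Last nonzero remainder: 2p + 2. Dividing through by 2 gives the monic gcd p + 1.

1 + p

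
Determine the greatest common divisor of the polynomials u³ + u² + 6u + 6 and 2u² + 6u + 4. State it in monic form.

By polynomial division,
  u³ + u² + 6u + 6 = ((1/2)u − 1)(2u² + 6u + 4) + (10u + 10)
  2u² + 6u + 4 = ((1/5)u + 2/5)(10u + 10) + (0)
Last nonzero remainder: 10u + 10. Dividing through by 10 gives the monic gcd u + 1.

u + 1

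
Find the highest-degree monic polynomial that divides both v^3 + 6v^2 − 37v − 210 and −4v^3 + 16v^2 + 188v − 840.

v^2 + v − 42

By polynomial division,
  v^3 + 6v^2 − 37v − 210 = (−1/4)(−4v^3 + 16v^2 + 188v − 840) + (10v^2 + 10v − 420)
  −4v^3 + 16v^2 + 188v − 840 = (−(2/5)v + 2)(10v^2 + 10v − 420) + (0)
Last nonzero remainder: 10v^2 + 10v − 420. Dividing through by 10 gives the monic gcd v^2 + v − 42.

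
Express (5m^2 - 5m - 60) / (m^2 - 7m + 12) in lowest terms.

(5m + 15)/(m - 3)

By polynomial division,
  5m^2 - 5m - 60 = (5)(m^2 - 7m + 12) + (30m - 120)
  m^2 - 7m + 12 = ((1/30)m - 1/10)(30m - 120) + (0)
Last nonzero remainder: 30m - 120. Dividing through by 30 gives the monic gcd m - 4.
Cancel m - 4 from numerator and denominator to get the reduced form.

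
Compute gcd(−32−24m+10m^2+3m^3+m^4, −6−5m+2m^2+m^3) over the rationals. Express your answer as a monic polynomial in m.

By polynomial division,
  m^4+3m^3+10m^2−24m−32 = (m+1)(m^3+2m^2−5m−6) + (13m^2−13m−26)
  m^3+2m^2−5m−6 = ((1/13)m+3/13)(13m^2−13m−26) + (0)
Last nonzero remainder: 13m^2−13m−26. Dividing through by 13 gives the monic gcd m^2−m−2.

−2−m+m^2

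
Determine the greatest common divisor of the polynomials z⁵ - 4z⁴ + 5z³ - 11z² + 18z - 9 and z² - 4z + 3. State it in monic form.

z² - 4z + 3

Repeated division with remainder:
  z⁵ - 4z⁴ + 5z³ - 11z² + 18z - 9 = (z³ + 2z - 3)(z² - 4z + 3) + (0)
The last nonzero remainder z² - 4z + 3 is already monic.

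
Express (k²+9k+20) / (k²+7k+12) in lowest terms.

Euclidean algorithm in ℚ[k]:
  k²+9k+20 = (k²+7k+12) + (2k+8)
  k²+7k+12 = ((1/2)k+3/2)(2k+8) + (0)
Last nonzero remainder: 2k+8. Dividing through by 2 gives the monic gcd k+4.
Cancel k+4 from numerator and denominator to get the reduced form.

(k+5)/(k+3)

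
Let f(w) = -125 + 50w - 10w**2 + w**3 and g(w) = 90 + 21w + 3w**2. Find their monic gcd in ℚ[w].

1

Apply the Euclidean algorithm:
  w**3 - 10w**2 + 50w - 125 = ((1/3)w - 17/3)(3w**2 + 21w + 90) + (139w + 385)
  3w**2 + 21w + 90 = ((3/139)w + 1764/19321)(139w + 385) + (1059750/19321)
  139w + 385 = ((2685619/1059750)w + 1487717/211950)(1059750/19321) + (0)
The last nonzero remainder is the constant 1059750/19321, so the polynomials are coprime and gcd = 1.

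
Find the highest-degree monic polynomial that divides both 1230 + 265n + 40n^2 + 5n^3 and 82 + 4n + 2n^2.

41 + 2n + n^2

Repeated division with remainder:
  5n^3 + 40n^2 + 265n + 1230 = ((5/2)n + 15)(2n^2 + 4n + 82) + (0)
Last nonzero remainder: 2n^2 + 4n + 82. Dividing through by 2 gives the monic gcd n^2 + 2n + 41.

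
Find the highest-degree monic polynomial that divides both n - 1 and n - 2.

Euclidean algorithm in ℚ[n]:
  n - 1 = (n - 2) + (1)
  n - 2 = (n - 2)(1) + (0)
The last nonzero remainder is the constant 1, so the polynomials are coprime and gcd = 1.

1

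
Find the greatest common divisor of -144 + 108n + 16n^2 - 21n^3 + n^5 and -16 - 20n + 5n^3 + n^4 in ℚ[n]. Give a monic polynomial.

-8 + 2n + n^2

Euclidean algorithm in ℚ[n]:
  n^5 - 21n^3 + 16n^2 + 108n - 144 = (n - 5)(n^4 + 5n^3 - 20n - 16) + (4n^3 + 36n^2 + 24n - 224)
  n^4 + 5n^3 - 20n - 16 = ((1/4)n - 1)(4n^3 + 36n^2 + 24n - 224) + (30n^2 + 60n - 240)
  4n^3 + 36n^2 + 24n - 224 = ((2/15)n + 14/15)(30n^2 + 60n - 240) + (0)
Last nonzero remainder: 30n^2 + 60n - 240. Dividing through by 30 gives the monic gcd n^2 + 2n - 8.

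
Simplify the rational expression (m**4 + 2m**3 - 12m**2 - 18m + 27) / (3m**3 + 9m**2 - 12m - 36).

(m**3 - m**2 - 9m + 9)/(3m**2 - 12)

Euclidean algorithm in ℚ[m]:
  m**4 + 2m**3 - 12m**2 - 18m + 27 = ((1/3)m - 1/3)(3m**3 + 9m**2 - 12m - 36) + (-5m**2 - 10m + 15)
  3m**3 + 9m**2 - 12m - 36 = (-(3/5)m - 3/5)(-5m**2 - 10m + 15) + (-9m - 27)
  -5m**2 - 10m + 15 = ((5/9)m - 5/9)(-9m - 27) + (0)
Last nonzero remainder: -9m - 27. Dividing through by -9 gives the monic gcd m + 3.
Cancel m + 3 from numerator and denominator to get the reduced form.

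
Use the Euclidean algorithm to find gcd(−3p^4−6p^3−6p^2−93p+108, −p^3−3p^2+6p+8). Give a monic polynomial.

p+4

Euclidean algorithm in ℚ[p]:
  −3p^4−6p^3−6p^2−93p+108 = (3p−3)(−p^3−3p^2+6p+8) + (−33p^2−99p+132)
  −p^3−3p^2+6p+8 = ((1/33)p)(−33p^2−99p+132) + (2p+8)
  −33p^2−99p+132 = (−(33/2)p+33/2)(2p+8) + (0)
Last nonzero remainder: 2p+8. Dividing through by 2 gives the monic gcd p+4.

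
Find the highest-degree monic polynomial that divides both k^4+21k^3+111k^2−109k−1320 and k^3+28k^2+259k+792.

k^2+19k+88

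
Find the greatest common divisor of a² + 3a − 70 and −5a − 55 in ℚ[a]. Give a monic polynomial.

1

Euclidean algorithm in ℚ[a]:
  a² + 3a − 70 = (−(1/5)a + 8/5)(−5a − 55) + (18)
  −5a − 55 = (−(5/18)a − 55/18)(18) + (0)
The last nonzero remainder is the constant 18, so the polynomials are coprime and gcd = 1.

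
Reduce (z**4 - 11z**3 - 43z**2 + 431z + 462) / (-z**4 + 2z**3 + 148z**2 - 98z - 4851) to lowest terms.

(-z**2 - 7z - 6)/(z**2 + 16z + 63)

Apply the Euclidean algorithm:
  z**4 - 11z**3 - 43z**2 + 431z + 462 = (-1)(-z**4 + 2z**3 + 148z**2 - 98z - 4851) + (-9z**3 + 105z**2 + 333z - 4389)
  -z**4 + 2z**3 + 148z**2 - 98z - 4851 = ((1/9)z + 29/27)(-9z**3 + 105z**2 + 333z - 4389) + (-(16/9)z**2 + 32z - 1232/9)
  -9z**3 + 105z**2 + 333z - 4389 = ((81/16)z + 513/16)(-(16/9)z**2 + 32z - 1232/9) + (0)
Last nonzero remainder: -(16/9)z**2 + 32z - 1232/9. Dividing through by -16/9 gives the monic gcd z**2 - 18z + 77.
Cancel z**2 - 18z + 77 from numerator and denominator to get the reduced form.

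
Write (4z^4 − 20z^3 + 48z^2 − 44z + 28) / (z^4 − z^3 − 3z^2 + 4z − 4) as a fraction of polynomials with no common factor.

(4z^2 − 16z + 28)/(z^2 − 4)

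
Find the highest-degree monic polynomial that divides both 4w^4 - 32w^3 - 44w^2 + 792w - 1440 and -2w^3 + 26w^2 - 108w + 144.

Apply the Euclidean algorithm:
  4w^4 - 32w^3 - 44w^2 + 792w - 1440 = (-2w - 10)(-2w^3 + 26w^2 - 108w + 144) + (0)
Last nonzero remainder: -2w^3 + 26w^2 - 108w + 144. Dividing through by -2 gives the monic gcd w^3 - 13w^2 + 54w - 72.

w^3 - 13w^2 + 54w - 72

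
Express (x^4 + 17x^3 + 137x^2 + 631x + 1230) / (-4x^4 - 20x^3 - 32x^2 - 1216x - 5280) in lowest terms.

(-x^2 - 6x - 41)/(4x^2 - 24x + 176)

Apply the Euclidean algorithm:
  x^4 + 17x^3 + 137x^2 + 631x + 1230 = (-1/4)(-4x^4 - 20x^3 - 32x^2 - 1216x - 5280) + (12x^3 + 129x^2 + 327x - 90)
  -4x^4 - 20x^3 - 32x^2 - 1216x - 5280 = (-(1/3)x + 23/12)(12x^3 + 129x^2 + 327x - 90) + (-(681/4)x^2 - (7491/4)x - 10215/2)
  12x^3 + 129x^2 + 327x - 90 = (-(16/227)x + 4/227)(-(681/4)x^2 - (7491/4)x - 10215/2) + (0)
Last nonzero remainder: -(681/4)x^2 - (7491/4)x - 10215/2. Dividing through by -681/4 gives the monic gcd x^2 + 11x + 30.
Cancel x^2 + 11x + 30 from numerator and denominator to get the reduced form.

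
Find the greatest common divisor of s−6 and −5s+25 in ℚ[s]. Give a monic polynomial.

1

Apply the Euclidean algorithm:
  s−6 = (−1/5)(−5s+25) + (−1)
  −5s+25 = (5s−25)(−1) + (0)
The last nonzero remainder is the constant −1, so the polynomials are coprime and gcd = 1.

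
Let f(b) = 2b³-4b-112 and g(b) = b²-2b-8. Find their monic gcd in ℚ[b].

Repeated division with remainder:
  2b³-4b-112 = (2b+4)(b²-2b-8) + (20b-80)
  b²-2b-8 = ((1/20)b+1/10)(20b-80) + (0)
Last nonzero remainder: 20b-80. Dividing through by 20 gives the monic gcd b-4.

b-4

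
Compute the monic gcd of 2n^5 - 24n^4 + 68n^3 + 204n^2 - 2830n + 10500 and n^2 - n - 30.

Apply the Euclidean algorithm:
  2n^5 - 24n^4 + 68n^3 + 204n^2 - 2830n + 10500 = (2n^3 - 22n^2 + 106n - 350)(n^2 - n - 30) + (0)
The last nonzero remainder n^2 - n - 30 is already monic.

n^2 - n - 30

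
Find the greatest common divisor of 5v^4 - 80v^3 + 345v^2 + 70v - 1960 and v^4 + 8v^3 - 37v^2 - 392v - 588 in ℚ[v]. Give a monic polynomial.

v^2 - 5v - 14

By polynomial division,
  5v^4 - 80v^3 + 345v^2 + 70v - 1960 = (5)(v^4 + 8v^3 - 37v^2 - 392v - 588) + (-120v^3 + 530v^2 + 2030v + 980)
  v^4 + 8v^3 - 37v^2 - 392v - 588 = (-(1/120)v - 149/1440)(-120v^3 + 530v^2 + 2030v + 980) + ((5005/144)v^2 - (25025/144)v - 35035/72)
  -120v^3 + 530v^2 + 2030v + 980 = (-(3456/1001)v - 288/143)((5005/144)v^2 - (25025/144)v - 35035/72) + (0)
Last nonzero remainder: (5005/144)v^2 - (25025/144)v - 35035/72. Dividing through by 5005/144 gives the monic gcd v^2 - 5v - 14.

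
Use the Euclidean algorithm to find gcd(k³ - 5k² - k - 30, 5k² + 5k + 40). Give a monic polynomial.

Euclidean algorithm in ℚ[k]:
  k³ - 5k² - k - 30 = ((1/5)k - 6/5)(5k² + 5k + 40) + (-3k + 18)
  5k² + 5k + 40 = (-(5/3)k - 35/3)(-3k + 18) + (250)
  -3k + 18 = (-(3/250)k + 9/125)(250) + (0)
The last nonzero remainder is the constant 250, so the polynomials are coprime and gcd = 1.

1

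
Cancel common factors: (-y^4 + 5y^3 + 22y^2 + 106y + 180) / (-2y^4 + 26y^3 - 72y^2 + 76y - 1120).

Euclidean algorithm in ℚ[y]:
  -y^4 + 5y^3 + 22y^2 + 106y + 180 = (1/2)(-2y^4 + 26y^3 - 72y^2 + 76y - 1120) + (-8y^3 + 58y^2 + 68y + 740)
  -2y^4 + 26y^3 - 72y^2 + 76y - 1120 = ((1/4)y - 23/16)(-8y^3 + 58y^2 + 68y + 740) + (-(45/8)y^2 - (45/4)y - 225/4)
  -8y^3 + 58y^2 + 68y + 740 = ((64/45)y - 592/45)(-(45/8)y^2 - (45/4)y - 225/4) + (0)
Last nonzero remainder: -(45/8)y^2 - (45/4)y - 225/4. Dividing through by -45/8 gives the monic gcd y^2 + 2y + 10.
Cancel y^2 + 2y + 10 from numerator and denominator to get the reduced form.

(y^2 - 7y - 18)/(2y^2 - 30y + 112)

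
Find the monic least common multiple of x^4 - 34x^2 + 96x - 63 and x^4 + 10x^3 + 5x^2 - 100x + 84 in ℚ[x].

By polynomial division,
  x^4 - 34x^2 + 96x - 63 = (x^4 + 10x^3 + 5x^2 - 100x + 84) + (-10x^3 - 39x^2 + 196x - 147)
  x^4 + 10x^3 + 5x^2 - 100x + 84 = (-(1/10)x - 61/100)(-10x^3 - 39x^2 + 196x - 147) + ((81/100)x^2 + (243/50)x - 567/100)
  -10x^3 - 39x^2 + 196x - 147 = (-(1000/81)x + 700/27)((81/100)x^2 + (243/50)x - 567/100) + (0)
Last nonzero remainder: (81/100)x^2 + (243/50)x - 567/100. Dividing through by 81/100 gives the monic gcd x^2 + 6x - 7.
Then lcm(f, g) = f·g / gcd(f, g); expanding and making the result monic gives the answer.

x^6 + 4x^5 - 46x^4 - 40x^3 + 729x^2 - 1404x + 756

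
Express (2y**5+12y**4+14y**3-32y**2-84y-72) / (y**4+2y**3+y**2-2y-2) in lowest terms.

By polynomial division,
  2y**5+12y**4+14y**3-32y**2-84y-72 = (2y+8)(y**4+2y**3+y**2-2y-2) + (-4y**3-36y**2-64y-56)
  y**4+2y**3+y**2-2y-2 = (-(1/4)y+7/4)(-4y**3-36y**2-64y-56) + (48y**2+96y+96)
  -4y**3-36y**2-64y-56 = (-(1/12)y-7/12)(48y**2+96y+96) + (0)
Last nonzero remainder: 48y**2+96y+96. Dividing through by 48 gives the monic gcd y**2+2y+2.
Cancel y**2+2y+2 from numerator and denominator to get the reduced form.

(2y**3+8y**2-6y-36)/(y**2-1)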